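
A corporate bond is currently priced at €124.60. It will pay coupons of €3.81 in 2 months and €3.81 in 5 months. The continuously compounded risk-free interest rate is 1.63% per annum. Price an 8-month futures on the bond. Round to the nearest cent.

PV(coupons) I = 3.81·e^(−0.0163·2/12) + 3.81·e^(−0.0163·5/12)
I = 3.7997 + 3.7842 = 7.5839
F = (S − I)·e^(rT) = (124.60 − 7.5839) · e^(0.0163·8/12)
= 117.0161 · e^0.010867 = 117.0161 × 1.010926 = €118.29

€118.29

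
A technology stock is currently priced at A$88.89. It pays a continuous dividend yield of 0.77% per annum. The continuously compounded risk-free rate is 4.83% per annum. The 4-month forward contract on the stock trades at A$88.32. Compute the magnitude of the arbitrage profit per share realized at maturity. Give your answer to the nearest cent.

Fair forward: F* = S·e^(carry·T), with carry = (r − q) = 0.0483 − 0.0077 = 0.0406
F* = 88.89 · e^(0.0406 × 4/12) = 88.89 · e^0.013533 = 88.89 × 1.013625 = A$90.1011
Market A$88.32 < fair A$90.1011: forward underpriced → reverse cash-and-carry (short spot, go long the forward).
At maturity, profit = |F_mkt − F*| = |88.32 − 90.1011| = A$1.78 per share

A$1.78 per share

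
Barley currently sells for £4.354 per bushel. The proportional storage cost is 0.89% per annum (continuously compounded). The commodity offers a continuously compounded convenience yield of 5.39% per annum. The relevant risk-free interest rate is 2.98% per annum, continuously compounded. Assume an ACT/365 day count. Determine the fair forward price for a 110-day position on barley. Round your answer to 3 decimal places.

£4.334 per bushel

Net carry = r + u − y = 0.0298 + 0.0089 − 0.0539 = -0.0152
F = S·e^((r+u−y)T) = 4.354 · e^(-0.0152 × 110/365) = 4.354 · e^-0.004581
= 4.354 × 0.995429 = £4.334 per bushel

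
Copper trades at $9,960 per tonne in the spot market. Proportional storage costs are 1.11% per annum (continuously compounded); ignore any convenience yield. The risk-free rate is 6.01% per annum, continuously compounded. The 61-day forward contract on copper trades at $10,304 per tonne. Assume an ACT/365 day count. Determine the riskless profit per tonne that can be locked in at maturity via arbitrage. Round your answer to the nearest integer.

$225 per tonne

Fair forward: F* = S·e^(carry·T), with carry = (r + u) = 0.0601 + 0.0111 = 0.0712
F* = 9960 · e^(0.0712 × 61/365) = 9960 · e^0.011899 = 9960 × 1.011970 = $10079.2212
Market $10304 > fair $10079.2212: forward overpriced → cash-and-carry (buy spot, short the forward).
At maturity, profit = |F_mkt − F*| = |10304 − 10079.2212| = $225 per tonne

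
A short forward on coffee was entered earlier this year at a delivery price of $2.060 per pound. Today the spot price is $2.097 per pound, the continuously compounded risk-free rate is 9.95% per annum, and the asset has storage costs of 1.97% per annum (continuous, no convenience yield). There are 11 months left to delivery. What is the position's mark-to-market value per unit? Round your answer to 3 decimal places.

-$0.255 per pound

Current fair forward for the remaining 11 months: F = S·e^((r + u)·T), (r + u) = 0.0995 + 0.0197 = 0.1192
F = 2.097 · e^(0.1192 × 11/12) = 2.097 × 1.115460 = 2.3391
Value of long forward = (F − K)·e^(−rT) = (2.3391 − 2.060) · e^(−0.0995·11/12)
= 0.2791 × 0.912828 = 0.255
Short position value = −(long value) = -$0.255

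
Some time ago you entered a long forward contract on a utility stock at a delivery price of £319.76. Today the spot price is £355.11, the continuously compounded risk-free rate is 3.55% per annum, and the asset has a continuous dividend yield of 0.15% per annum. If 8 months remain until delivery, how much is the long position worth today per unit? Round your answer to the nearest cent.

£42.47

Current fair forward for the remaining 8 months: F = S·e^((r − q)·T), (r − q) = 0.0355 − 0.0015 = 0.0340
F = 355.11 · e^(0.0340 × 8/12) = 355.11 × 1.022926 = 363.2513
Value of long forward = (F − K)·e^(−rT) = (363.2513 − 319.76) · e^(−0.0355·8/12)
= 43.4913 × 0.976611 = 42.47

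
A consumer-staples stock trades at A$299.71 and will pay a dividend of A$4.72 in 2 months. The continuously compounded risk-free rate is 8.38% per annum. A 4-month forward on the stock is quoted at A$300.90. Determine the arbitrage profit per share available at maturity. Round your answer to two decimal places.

PV(dividends) I = 4.72·e^(−0.0838·2/12) = 4.6545
Fair forward F* = (S − I)·e^(rT) = (299.71 − 4.6545)·e^0.027933 = 295.0555 × 1.028327 = 303.4135
Market A$300.90 < fair 303.4135: forward underpriced → reverse cash-and-carry (short the stock, invest proceeds at r, pay the dividends, go long the forward).
Profit at T = |F_mkt − F*| = |300.90 − 303.4135| = A$2.51 per share

A$2.51 per share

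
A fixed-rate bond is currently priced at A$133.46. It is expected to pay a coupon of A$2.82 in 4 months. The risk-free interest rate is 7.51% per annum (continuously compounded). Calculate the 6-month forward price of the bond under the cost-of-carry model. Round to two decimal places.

PV(coupons) I = 2.82·e^(−0.0751·4/12)
I = 2.7503
F = (S − I)·e^(rT) = (133.46 − 2.7503) · e^(0.0751·6/12)
= 130.7097 · e^0.037550 = 130.7097 × 1.038264 = A$135.71

A$135.71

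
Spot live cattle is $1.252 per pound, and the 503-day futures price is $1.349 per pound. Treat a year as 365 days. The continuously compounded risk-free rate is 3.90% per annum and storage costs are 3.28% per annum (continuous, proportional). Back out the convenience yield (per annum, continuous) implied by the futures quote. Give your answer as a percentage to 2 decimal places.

1.77%

F = S·e^((r+u−y)T) ⇒ (r+u−y) = ln(F/S)/T
ln(1.349/1.252) = 0.074621; /T ⇒ 0.054148
y = r + u − ln(F/S)/T = 0.0390 + 0.0328 − 0.054148 = 0.017652
y = 1.77%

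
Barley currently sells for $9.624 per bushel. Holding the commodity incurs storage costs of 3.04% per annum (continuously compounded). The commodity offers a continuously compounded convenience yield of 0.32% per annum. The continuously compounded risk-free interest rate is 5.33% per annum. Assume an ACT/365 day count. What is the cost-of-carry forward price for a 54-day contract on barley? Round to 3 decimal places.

Net carry = r + u − y = 0.0533 + 0.0304 − 0.0032 = 0.0805
F = S·e^((r+u−y)T) = 9.624 · e^(0.0805 × 54/365) = 9.624 · e^0.011910
= 9.624 × 1.011981 = $9.739 per bushel

$9.739 per bushel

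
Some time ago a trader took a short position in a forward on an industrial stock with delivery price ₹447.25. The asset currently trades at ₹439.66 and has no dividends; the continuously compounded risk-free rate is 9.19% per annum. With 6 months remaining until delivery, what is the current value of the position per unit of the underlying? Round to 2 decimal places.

-₹12.50

Current fair forward for the remaining 6 months: F = S·e^(r·T), r = 0.0919
F = 439.66 · e^(0.0919 × 6/12) = 439.66 × 1.047022 = 460.3337
Value of long forward = (F − K)·e^(−rT) = (460.3337 − 447.25) · e^(−0.0919·6/12)
= 13.0837 × 0.955090 = 12.50
Short position value = −(long value) = -₹12.50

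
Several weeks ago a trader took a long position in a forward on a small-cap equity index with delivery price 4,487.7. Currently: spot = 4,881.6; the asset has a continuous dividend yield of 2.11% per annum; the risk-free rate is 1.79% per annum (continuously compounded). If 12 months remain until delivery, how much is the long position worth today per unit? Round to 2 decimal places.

371.59

Current fair forward for the remaining 12 months: F = S·e^((r − q)·T), (r − q) = 0.0179 − 0.0211 = -0.0032
F = 4881.6 · e^(-0.0032 × 12/12) = 4881.6 × 0.99680511 = 4866.0038
Value of long forward = (F − K)·e^(−rT) = (4866.0038 − 4487.7) · e^(−0.0179·12/12)
= 378.3038 × 0.98225925 = 371.59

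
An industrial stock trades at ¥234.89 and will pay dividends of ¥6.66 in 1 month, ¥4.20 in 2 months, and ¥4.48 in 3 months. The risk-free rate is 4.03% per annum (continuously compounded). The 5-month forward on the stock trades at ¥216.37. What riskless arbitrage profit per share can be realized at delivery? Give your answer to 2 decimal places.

PV(dividends) I = 6.66·e^(−0.0403·1/12) + 4.20·e^(−0.0403·2/12) + 4.48·e^(−0.0403·3/12) = 15.2446
Fair forward F* = (S − I)·e^(rT) = (234.89 − 15.2446)·e^0.016792 = 219.6454 × 1.016934 = 223.3649
Market ¥216.37 < fair 223.3649: forward underpriced → reverse cash-and-carry (short the stock, invest proceeds at r, pay the dividends, go long the forward).
Profit at T = |F_mkt − F*| = |216.37 − 223.3649| = ¥6.99 per share

¥6.99 per share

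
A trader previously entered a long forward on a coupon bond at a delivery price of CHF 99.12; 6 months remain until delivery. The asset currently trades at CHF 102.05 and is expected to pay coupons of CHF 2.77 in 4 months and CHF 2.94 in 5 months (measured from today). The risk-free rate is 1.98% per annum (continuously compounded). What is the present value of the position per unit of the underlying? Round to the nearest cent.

PV(remaining coupons) I = 2.77·e^(−0.0198·4/12) + 2.94·e^(−0.0198·5/12) = 5.6676
Current forward F = (S − I)·e^(rT) = (102.05 − 5.6676)·e^(0.0198·6/12) = 96.3824 × 1.009949 = 97.3413
Value (long) = (F − K)·e^(−rT) = (97.3413 − 99.12) × 0.990149 = -1.7612
Value = -CHF 1.76

-CHF 1.76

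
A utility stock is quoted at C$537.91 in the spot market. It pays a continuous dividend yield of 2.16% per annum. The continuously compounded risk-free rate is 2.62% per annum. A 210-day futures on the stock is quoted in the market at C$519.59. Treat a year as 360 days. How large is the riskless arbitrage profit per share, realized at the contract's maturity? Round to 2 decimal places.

C$19.77 per share

Fair futures: F* = S·e^(carry·T), with carry = (r − q) = 0.0262 − 0.0216 = 0.0046
F* = 537.91 · e^(0.0046 × 210/360) = 537.91 · e^0.002683 = 537.91 × 1.002687 = C$539.3554
Market C$519.59 < fair C$539.3554: forward underpriced → reverse cash-and-carry (short spot, go long the forward).
At maturity, profit = |F_mkt − F*| = |519.59 − 539.3554| = C$19.77 per share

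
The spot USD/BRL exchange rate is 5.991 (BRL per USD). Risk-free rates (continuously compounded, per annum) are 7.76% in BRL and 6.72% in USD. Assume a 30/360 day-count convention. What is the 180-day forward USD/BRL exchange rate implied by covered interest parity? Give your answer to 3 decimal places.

F = S·e^((r_BRL − r_USD)T) = 5.991 · e^((0.0776 − 0.0672) × 180/360)
= 5.991 · e^0.005200 = 5.991 × 1.005214
F = 6.022 BRL per USD

6.022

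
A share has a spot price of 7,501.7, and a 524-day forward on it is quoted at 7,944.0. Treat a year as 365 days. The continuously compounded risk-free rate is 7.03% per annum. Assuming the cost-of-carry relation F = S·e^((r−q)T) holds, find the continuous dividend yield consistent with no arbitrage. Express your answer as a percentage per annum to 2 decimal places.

3.04%

From F = S·e^((r−q)T): (r − q) = ln(F/S)/T
ln(7944.0/7501.7) = ln(1.058960) = 0.057287
(r − q) = 0.057287 / (524/365) = 0.039904
q = r − ln(F/S)/T = 0.0703 − 0.039904 = 0.030396
q = 3.04%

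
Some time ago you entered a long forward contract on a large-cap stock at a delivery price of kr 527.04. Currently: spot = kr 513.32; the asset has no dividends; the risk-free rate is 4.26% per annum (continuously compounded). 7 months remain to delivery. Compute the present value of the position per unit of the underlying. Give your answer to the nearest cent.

-kr 0.78

Current fair forward for the remaining 7 months: F = S·e^(r·T), r = 0.0426
F = 513.32 · e^(0.0426 × 7/12) = 513.32 × 1.025161 = 526.2356
Value of long forward = (F − K)·e^(−rT) = (526.2356 − 527.04) · e^(−0.0426·7/12)
= -0.8044 × 0.975456 = -0.78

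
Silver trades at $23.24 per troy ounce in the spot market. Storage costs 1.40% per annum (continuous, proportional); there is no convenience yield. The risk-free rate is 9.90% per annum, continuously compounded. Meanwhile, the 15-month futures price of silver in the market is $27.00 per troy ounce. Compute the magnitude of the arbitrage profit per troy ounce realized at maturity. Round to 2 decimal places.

Fair futures: F* = S·e^(carry·T), with carry = (r + u) = 0.0990 + 0.0140 = 0.1130
F* = 23.24 · e^(0.1130 × 15/12) = 23.24 · e^0.141250 = 23.24 × 1.151713 = $26.7658
Market $27.00 > fair $26.7658: forward overpriced → cash-and-carry (buy spot, short the forward).
At maturity, profit = |F_mkt − F*| = |27.00 − 26.7658| = $0.23 per troy ounce

$0.23 per troy ounce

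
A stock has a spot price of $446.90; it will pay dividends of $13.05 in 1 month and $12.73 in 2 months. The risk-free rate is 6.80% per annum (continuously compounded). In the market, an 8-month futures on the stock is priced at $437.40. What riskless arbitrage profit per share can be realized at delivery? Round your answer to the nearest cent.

$3.48 per share

PV(dividends) I = 13.05·e^(−0.0680·1/12) + 12.73·e^(−0.0680·2/12) = 25.5628
Fair futures F* = (S − I)·e^(rT) = (446.90 − 25.5628)·e^0.045333 = 421.3372 × 1.046376 = 440.8771
Market $437.40 < fair 440.8771: forward underpriced → reverse cash-and-carry (short the stock, invest proceeds at r, pay the dividends, go long the forward).
Profit at T = |F_mkt − F*| = |437.40 − 440.8771| = $3.48 per share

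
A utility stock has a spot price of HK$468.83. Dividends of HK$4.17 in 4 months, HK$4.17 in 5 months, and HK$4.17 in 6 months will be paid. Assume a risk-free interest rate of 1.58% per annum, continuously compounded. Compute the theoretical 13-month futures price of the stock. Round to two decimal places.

HK$464.28

PV(dividends) I = 4.17·e^(−0.0158·4/12) + 4.17·e^(−0.0158·5/12) + 4.17·e^(−0.0158·6/12)
I = 4.1481 + 4.1426 + 4.1372 = 12.4279
F = (S − I)·e^(rT) = (468.83 − 12.4279) · e^(0.0158·13/12)
= 456.4021 · e^0.017117 = 456.4021 × 1.017264 = HK$464.28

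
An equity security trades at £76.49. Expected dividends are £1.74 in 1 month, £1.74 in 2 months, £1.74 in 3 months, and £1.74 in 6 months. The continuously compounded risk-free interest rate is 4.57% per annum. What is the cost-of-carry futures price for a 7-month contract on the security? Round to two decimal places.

£71.49

PV(dividends) I = 1.74·e^(−0.0457·1/12) + 1.74·e^(−0.0457·2/12) + 1.74·e^(−0.0457·3/12) + 1.74·e^(−0.0457·6/12)
I = 1.7334 + 1.7268 + 1.7202 + 1.7007 = 6.8811
F = (S − I)·e^(rT) = (76.49 − 6.8811) · e^(0.0457·7/12)
= 69.6089 · e^0.026658 = 69.6089 × 1.027017 = £71.49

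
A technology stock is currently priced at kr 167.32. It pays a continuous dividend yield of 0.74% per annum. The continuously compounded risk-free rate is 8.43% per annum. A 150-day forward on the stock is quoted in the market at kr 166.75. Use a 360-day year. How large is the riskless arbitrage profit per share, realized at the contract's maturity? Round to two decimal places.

Fair forward: F* = S·e^(carry·T), with carry = (r − q) = 0.0843 − 0.0074 = 0.0769
F* = 167.32 · e^(0.0769 × 150/360) = 167.32 · e^0.032042 = 167.32 × 1.032561 = kr 172.7681
Market kr 166.75 < fair kr 172.7681: forward underpriced → reverse cash-and-carry (short spot, go long the forward).
At maturity, profit = |F_mkt − F*| = |166.75 − 172.7681| = kr 6.02 per share

kr 6.02 per share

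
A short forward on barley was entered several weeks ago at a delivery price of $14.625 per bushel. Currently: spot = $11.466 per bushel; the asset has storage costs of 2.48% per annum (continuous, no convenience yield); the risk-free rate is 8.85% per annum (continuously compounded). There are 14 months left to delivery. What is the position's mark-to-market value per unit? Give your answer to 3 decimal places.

$1.388 per bushel

Current fair forward for the remaining 14 months: F = S·e^((r + u)·T), (r + u) = 0.0885 + 0.0248 = 0.1133
F = 11.466 · e^(0.1133 × 14/12) = 11.466 × 1.141318 = 13.0864
Value of long forward = (F − K)·e^(−rT) = (13.0864 − 14.625) · e^(−0.0885·14/12)
= -1.5386 × 0.901901 = -1.388
Short position value = −(long value) = $1.388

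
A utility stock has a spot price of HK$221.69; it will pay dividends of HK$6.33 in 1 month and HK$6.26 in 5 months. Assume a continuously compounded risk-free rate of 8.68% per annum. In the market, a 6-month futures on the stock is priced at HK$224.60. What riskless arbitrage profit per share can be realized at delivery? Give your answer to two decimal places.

HK$5.95 per share

PV(dividends) I = 6.33·e^(−0.0868·1/12) + 6.26·e^(−0.0868·5/12) = 12.3220
Fair futures F* = (S − I)·e^(rT) = (221.69 − 12.3220)·e^0.043400 = 209.3680 × 1.044356 = 218.6547
Market HK$224.60 > fair 218.6547: forward overpriced → cash-and-carry (borrow at r, buy the stock and collect the dividends, short the forward).
Profit at T = |F_mkt − F*| = |224.60 − 218.6547| = HK$5.95 per share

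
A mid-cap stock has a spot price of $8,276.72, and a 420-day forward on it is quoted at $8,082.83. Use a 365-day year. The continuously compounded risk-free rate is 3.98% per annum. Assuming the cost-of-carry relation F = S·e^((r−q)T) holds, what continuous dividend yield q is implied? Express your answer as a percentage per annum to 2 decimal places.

6.04%

From F = S·e^((r−q)T): (r − q) = ln(F/S)/T
ln(8082.83/8276.72) = ln(0.976574) = -0.023705
(r − q) = -0.023705 / (420/365) = -0.020601
q = r − ln(F/S)/T = 0.0398 + 0.020601 = 0.060401
q = 6.04%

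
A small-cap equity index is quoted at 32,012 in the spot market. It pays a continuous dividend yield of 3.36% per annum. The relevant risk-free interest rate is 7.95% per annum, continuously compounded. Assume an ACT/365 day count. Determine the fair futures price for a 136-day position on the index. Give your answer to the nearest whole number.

F = S·e^((r − q)T) = 32012 · e^((0.0795 − 0.0336) × 136/365)
= 32012 · e^0.017102 = 32012 × 1.017249
F = 32,564

32,564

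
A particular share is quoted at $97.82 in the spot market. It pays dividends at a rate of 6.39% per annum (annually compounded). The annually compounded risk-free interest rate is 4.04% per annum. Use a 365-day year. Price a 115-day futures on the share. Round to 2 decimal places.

$97.13

F = S · (1+r)^T / (1+q)^T
= 97.82 × 1.012557 / 1.019707 = 97.82 × 0.992988
F = $97.13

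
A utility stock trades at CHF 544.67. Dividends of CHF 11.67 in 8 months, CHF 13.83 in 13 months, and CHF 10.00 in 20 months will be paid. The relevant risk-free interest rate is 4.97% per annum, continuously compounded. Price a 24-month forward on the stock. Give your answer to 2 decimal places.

PV(dividends) I = 11.67·e^(−0.0497·8/12) + 13.83·e^(−0.0497·13/12) + 10.00·e^(−0.0497·20/12)
I = 11.2897 + 13.1051 + 9.2050 = 33.5998
F = (S − I)·e^(rT) = (544.67 − 33.5998) · e^(0.0497·24/12)
= 511.0702 · e^0.099400 = 511.0702 × 1.104508 = CHF 564.48

CHF 564.48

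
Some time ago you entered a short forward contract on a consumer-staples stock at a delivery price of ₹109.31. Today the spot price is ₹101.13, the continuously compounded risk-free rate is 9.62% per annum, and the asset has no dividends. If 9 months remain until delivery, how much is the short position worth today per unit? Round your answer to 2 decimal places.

Current fair forward for the remaining 9 months: F = S·e^(r·T), r = 0.0962
F = 101.13 · e^(0.0962 × 9/12) = 101.13 × 1.074817 = 108.6962
Value of long forward = (F − K)·e^(−rT) = (108.6962 − 109.31) · e^(−0.0962·9/12)
= -0.6138 × 0.930391 = -0.57
Short position value = −(long value) = ₹0.57

₹0.57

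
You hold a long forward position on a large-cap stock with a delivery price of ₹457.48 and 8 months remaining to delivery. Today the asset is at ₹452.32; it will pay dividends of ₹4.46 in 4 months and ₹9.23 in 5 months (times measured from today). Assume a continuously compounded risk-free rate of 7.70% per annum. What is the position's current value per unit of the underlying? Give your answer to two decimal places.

₹4.45

PV(remaining dividends) I = 4.46·e^(−0.0770·4/12) + 9.23·e^(−0.0770·5/12) = 13.2856
Current forward F = (S − I)·e^(rT) = (452.32 − 13.2856)·e^(0.0770·8/12) = 439.0344 × 1.052674 = 462.1601
Value (long) = (F − K)·e^(−rT) = (462.1601 − 457.48) × 0.949962 = 4.4459
Value = ₹4.45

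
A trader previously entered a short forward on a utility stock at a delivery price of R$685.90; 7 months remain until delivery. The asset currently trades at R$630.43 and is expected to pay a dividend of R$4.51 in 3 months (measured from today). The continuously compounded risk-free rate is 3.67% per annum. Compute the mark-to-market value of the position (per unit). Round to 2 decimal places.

PV(remaining dividends) I = 4.51·e^(−0.0367·3/12) = 4.4688
Current forward F = (S − I)·e^(rT) = (630.43 − 4.4688)·e^(0.0367·7/12) = 625.9612 × 1.021639 = 639.5064
Value (long) = (F − K)·e^(−rT) = (639.5064 − 685.90) × 0.978819 = -45.4109
Short position value = −(long value) = R$45.41

R$45.41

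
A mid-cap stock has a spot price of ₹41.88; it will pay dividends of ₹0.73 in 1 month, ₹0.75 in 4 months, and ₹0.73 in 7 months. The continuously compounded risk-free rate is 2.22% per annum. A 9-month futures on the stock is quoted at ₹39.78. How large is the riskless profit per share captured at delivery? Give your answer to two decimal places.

PV(dividends) I = 0.73·e^(−0.0222·1/12) + 0.75·e^(−0.0222·4/12) + 0.73·e^(−0.0222·7/12) = 2.1937
Fair futures F* = (S − I)·e^(rT) = (41.88 − 2.1937)·e^0.016650 = 39.6863 × 1.016789 = 40.3526
Market ₹39.78 < fair 40.3526: forward underpriced → reverse cash-and-carry (short the stock, invest proceeds at r, pay the dividends, go long the forward).
Profit at T = |F_mkt − F*| = |39.78 − 40.3526| = ₹0.57 per share

₹0.57 per share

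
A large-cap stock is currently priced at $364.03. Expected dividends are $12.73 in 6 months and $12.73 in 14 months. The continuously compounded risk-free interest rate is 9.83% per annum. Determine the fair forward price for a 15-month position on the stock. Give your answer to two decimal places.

$385.09

PV(dividends) I = 12.73·e^(−0.0983·6/12) + 12.73·e^(−0.0983·14/12)
I = 12.1194 + 11.3507 = 23.4701
F = (S − I)·e^(rT) = (364.03 − 23.4701) · e^(0.0983·15/12)
= 340.5599 · e^0.122875 = 340.5599 × 1.130743 = $385.09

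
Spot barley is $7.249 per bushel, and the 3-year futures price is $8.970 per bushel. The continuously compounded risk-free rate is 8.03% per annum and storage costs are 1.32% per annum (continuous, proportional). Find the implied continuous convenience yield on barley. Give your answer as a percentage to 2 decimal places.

F = S·e^((r+u−y)T) ⇒ (r+u−y) = ln(F/S)/T
ln(8.970/7.249) = 0.213022; /T ⇒ 0.071007
y = r + u − ln(F/S)/T = 0.0803 + 0.0132 − 0.071007 = 0.022493
y = 2.25%

2.25%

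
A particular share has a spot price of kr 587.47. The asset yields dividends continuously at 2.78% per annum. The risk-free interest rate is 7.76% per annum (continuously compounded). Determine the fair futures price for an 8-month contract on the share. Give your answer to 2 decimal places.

F = S·e^((r − q)T) = 587.47 · e^((0.0776 − 0.0278) × 8/12)
= 587.47 · e^0.033200 = 587.47 × 1.033757
F = kr 607.30

kr 607.30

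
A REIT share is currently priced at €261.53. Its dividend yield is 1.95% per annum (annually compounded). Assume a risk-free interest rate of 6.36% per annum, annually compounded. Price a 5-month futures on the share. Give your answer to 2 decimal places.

€266.19

F = S · (1+r)^T / (1+q)^T
= 261.53 × 1.026024 / 1.008079 = 261.53 × 1.017801
F = €266.19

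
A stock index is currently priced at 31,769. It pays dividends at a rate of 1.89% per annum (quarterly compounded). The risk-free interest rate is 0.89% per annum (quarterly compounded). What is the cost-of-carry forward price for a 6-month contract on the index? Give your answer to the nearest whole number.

31,611

F = S · (1+r/4)^(4T) / (1+q/4)^(4T)
= 31769 × 1.004455 / 1.009472 = 31769 × 0.995030
F = 31,611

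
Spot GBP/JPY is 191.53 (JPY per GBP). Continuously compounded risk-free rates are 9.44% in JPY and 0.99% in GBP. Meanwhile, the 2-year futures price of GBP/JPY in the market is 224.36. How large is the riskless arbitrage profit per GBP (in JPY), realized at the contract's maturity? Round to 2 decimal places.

2.43 per GBP (in JPY)

Fair futures: F* = S·e^(carry·T), with carry = (r_JPY − r_GBP) = 0.0944 − 0.0099 = 0.0845
F* = 191.53 · e^(0.0845 × 2) = 191.53 · e^0.169000 = 191.53 × 1.184120 = 226.7945
Market 224.36 < fair 226.7945: forward underpriced → reverse cash-and-carry (short spot, go long the forward).
At maturity, profit = |F_mkt − F*| = |224.36 − 226.7945| = 2.43 per GBP (in JPY)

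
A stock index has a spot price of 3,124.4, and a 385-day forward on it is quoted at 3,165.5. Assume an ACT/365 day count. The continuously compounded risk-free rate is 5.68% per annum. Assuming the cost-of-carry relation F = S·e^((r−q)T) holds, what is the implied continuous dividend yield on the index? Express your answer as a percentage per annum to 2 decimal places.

4.44%

From F = S·e^((r−q)T): (r − q) = ln(F/S)/T
ln(3165.5/3124.4) = ln(1.013155) = 0.013069
(r − q) = 0.013069 / (385/365) = 0.012390
q = r − ln(F/S)/T = 0.0568 − 0.012390 = 0.044410
q = 4.44%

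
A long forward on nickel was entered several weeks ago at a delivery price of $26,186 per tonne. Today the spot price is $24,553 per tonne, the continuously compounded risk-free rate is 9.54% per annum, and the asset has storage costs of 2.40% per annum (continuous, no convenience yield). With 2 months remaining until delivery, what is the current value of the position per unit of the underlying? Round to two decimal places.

Current fair forward for the remaining 2 months: F = S·e^((r + u)·T), (r + u) = 0.0954 + 0.0240 = 0.1194
F = 24553 · e^(0.1194 × 2/12) = 24553 × 1.02009932 = 25046.4986
Value of long forward = (F − K)·e^(−rT) = (25046.4986 − 26186) · e^(−0.0954·2/12)
= -1139.5014 × 0.98422574 = -1121.53

-$1121.53 per tonne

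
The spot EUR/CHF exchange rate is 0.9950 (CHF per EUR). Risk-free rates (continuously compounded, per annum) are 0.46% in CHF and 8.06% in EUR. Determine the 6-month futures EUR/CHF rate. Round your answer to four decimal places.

F = S·e^((r_CHF − r_EUR)T) = 0.9950 · e^((0.0046 − 0.0806) × 6/12)
= 0.9950 · e^-0.038000 = 0.9950 × 0.962713
F = 0.9579 CHF per EUR

0.9579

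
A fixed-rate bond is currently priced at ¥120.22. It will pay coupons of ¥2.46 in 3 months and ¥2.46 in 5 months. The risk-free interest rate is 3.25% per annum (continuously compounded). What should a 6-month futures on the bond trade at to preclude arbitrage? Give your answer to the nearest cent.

¥117.24

PV(coupons) I = 2.46·e^(−0.0325·3/12) + 2.46·e^(−0.0325·5/12)
I = 2.4401 + 2.4269 = 4.8670
F = (S − I)·e^(rT) = (120.22 − 4.8670) · e^(0.0325·6/12)
= 115.3530 · e^0.016250 = 115.3530 × 1.016383 = ¥117.24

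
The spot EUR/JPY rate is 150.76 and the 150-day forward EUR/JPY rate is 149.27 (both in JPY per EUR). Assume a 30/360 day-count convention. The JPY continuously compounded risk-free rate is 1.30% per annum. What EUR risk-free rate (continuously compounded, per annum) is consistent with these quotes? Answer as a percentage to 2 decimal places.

F = S·e^((r_JPY − r_EUR)T) ⇒ r_EUR = r_JPY − ln(F/S)/T
ln(149.27/150.76) = -0.009932; /(150/360) = -0.023837
r_EUR = 0.0130 + 0.023837 = 0.036837
r_EUR = 3.68%

3.68%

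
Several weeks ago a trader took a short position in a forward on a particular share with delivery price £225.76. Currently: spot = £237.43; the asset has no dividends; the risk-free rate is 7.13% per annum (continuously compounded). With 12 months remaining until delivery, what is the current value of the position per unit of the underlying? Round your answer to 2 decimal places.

Current fair forward for the remaining 12 months: F = S·e^(r·T), r = 0.0713
F = 237.43 · e^(0.0713 × 12/12) = 237.43 × 1.073903 = 254.9768
Value of long forward = (F − K)·e^(−rT) = (254.9768 − 225.76) · e^(−0.0713·12/12)
= 29.2168 × 0.931182 = 27.21
Short position value = −(long value) = -£27.21

-£27.21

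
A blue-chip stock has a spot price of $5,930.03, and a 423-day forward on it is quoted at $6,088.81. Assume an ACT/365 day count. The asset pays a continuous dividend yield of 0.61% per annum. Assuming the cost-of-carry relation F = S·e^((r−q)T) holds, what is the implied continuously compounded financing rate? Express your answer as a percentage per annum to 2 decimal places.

2.89%

From F = S·e^((r−q)T): (r − q) = ln(F/S)/T
ln(6088.81/5930.03) = ln(1.026776) = 0.026424
(r − q) = 0.026424 / (423/365) = 0.022801
r = ln(F/S)/T + q = 0.022801 + 0.0061 = 0.028901
r = 2.89%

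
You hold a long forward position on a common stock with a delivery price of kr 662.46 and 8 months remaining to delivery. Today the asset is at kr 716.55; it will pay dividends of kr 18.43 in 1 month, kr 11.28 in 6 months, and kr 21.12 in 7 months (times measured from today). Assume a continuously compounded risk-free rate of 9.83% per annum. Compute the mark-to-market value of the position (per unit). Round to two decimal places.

PV(remaining dividends) I = 18.43·e^(−0.0983·1/12) + 11.28·e^(−0.0983·6/12) + 21.12·e^(−0.0983·7/12) = 48.9616
Current forward F = (S − I)·e^(rT) = (716.55 − 48.9616)·e^(0.0983·8/12) = 667.5884 × 1.067728 = 712.8028
Value (long) = (F − K)·e^(−rT) = (712.8028 − 662.46) × 0.936568 = 47.1495
Value = kr 47.15

kr 47.15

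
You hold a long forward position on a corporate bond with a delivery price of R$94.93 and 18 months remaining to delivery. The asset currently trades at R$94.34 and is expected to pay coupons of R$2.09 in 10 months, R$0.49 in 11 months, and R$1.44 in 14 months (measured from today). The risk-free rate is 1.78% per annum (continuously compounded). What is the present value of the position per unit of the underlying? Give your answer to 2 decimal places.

PV(remaining coupons) I = 2.09·e^(−0.0178·10/12) + 0.49·e^(−0.0178·11/12) + 1.44·e^(−0.0178·14/12) = 3.9517
Current forward F = (S − I)·e^(rT) = (94.34 − 3.9517)·e^(0.0178·18/12) = 90.3883 × 1.027060 = 92.8342
Value (long) = (F − K)·e^(−rT) = (92.8342 − 94.93) × 0.973653 = -2.0406
Value = -R$2.04

-R$2.04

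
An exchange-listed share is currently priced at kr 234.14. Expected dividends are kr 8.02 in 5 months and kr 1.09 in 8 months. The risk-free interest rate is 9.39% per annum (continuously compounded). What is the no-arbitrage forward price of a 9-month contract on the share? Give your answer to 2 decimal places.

PV(dividends) I = 8.02·e^(−0.0939·5/12) + 1.09·e^(−0.0939·8/12)
I = 7.7123 + 1.0239 = 8.7362
F = (S − I)·e^(rT) = (234.14 − 8.7362) · e^(0.0939·9/12)
= 225.4038 · e^0.070425 = 225.4038 × 1.072964 = kr 241.85

kr 241.85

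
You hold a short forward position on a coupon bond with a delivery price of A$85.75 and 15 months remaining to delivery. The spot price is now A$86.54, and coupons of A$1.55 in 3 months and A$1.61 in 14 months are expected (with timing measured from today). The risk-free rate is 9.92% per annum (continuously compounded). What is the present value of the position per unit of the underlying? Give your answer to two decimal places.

PV(remaining coupons) I = 1.55·e^(−0.0992·3/12) + 1.61·e^(−0.0992·14/12) = 2.9461
Current forward F = (S − I)·e^(rT) = (86.54 − 2.9461)·e^(0.0992·15/12) = 83.5939 × 1.132016 = 94.6296
Value (long) = (F − K)·e^(−rT) = (94.6296 − 85.75) × 0.883380 = 7.8441
Short position value = −(long value) = -A$7.84

-A$7.84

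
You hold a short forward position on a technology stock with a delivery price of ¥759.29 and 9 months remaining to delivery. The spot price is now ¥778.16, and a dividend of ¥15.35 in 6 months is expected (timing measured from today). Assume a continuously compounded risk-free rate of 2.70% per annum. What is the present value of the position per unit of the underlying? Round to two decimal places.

-¥18.95

PV(remaining dividends) I = 15.35·e^(−0.0270·6/12) = 15.1442
Current forward F = (S − I)·e^(rT) = (778.16 − 15.1442)·e^(0.0270·9/12) = 763.0158 × 1.020456 = 778.6241
Value (long) = (F − K)·e^(−rT) = (778.6241 − 759.29) × 0.979954 = 18.9465
Short position value = −(long value) = -¥18.95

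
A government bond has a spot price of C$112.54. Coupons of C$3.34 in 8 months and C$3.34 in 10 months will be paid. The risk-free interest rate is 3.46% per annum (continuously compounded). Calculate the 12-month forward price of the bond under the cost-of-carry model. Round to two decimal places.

C$109.76

PV(coupons) I = 3.34·e^(−0.0346·8/12) + 3.34·e^(−0.0346·10/12)
I = 3.2638 + 3.2451 = 6.5089
F = (S − I)·e^(rT) = (112.54 − 6.5089) · e^(0.0346·12/12)
= 106.0311 · e^0.034600 = 106.0311 × 1.035206 = C$109.76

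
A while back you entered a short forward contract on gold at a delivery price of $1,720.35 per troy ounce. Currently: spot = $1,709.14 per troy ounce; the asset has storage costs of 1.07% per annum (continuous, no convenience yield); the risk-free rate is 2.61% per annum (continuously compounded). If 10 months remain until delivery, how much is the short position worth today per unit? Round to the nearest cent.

-$41.11 per troy ounce

Current fair forward for the remaining 10 months: F = S·e^((r + u)·T), (r + u) = 0.0261 + 0.0107 = 0.0368
F = 1709.14 · e^(0.0368 × 10/12) = 1709.14 × 1.03114173 = 1762.3656
Value of long forward = (F − K)·e^(−rT) = (1762.3656 − 1720.35) · e^(−0.0261·10/12)
= 42.0156 × 0.97848483 = 41.11
Short position value = −(long value) = -$41.11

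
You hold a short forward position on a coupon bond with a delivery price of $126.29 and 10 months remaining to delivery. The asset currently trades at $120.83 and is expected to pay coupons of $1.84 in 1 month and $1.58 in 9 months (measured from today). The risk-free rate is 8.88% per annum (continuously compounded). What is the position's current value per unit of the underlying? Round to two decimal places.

-$0.24

PV(remaining coupons) I = 1.84·e^(−0.0888·1/12) + 1.58·e^(−0.0888·9/12) = 3.3046
Current forward F = (S − I)·e^(rT) = (120.83 − 3.3046)·e^(0.0888·10/12) = 117.5254 × 1.076807 = 126.5522
Value (long) = (F − K)·e^(−rT) = (126.5522 − 126.29) × 0.928672 = 0.2435
Short position value = −(long value) = -$0.24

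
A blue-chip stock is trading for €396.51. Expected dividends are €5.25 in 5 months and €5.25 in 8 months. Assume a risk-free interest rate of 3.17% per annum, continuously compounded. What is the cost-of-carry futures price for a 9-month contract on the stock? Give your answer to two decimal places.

€395.48

PV(dividends) I = 5.25·e^(−0.0317·5/12) + 5.25·e^(−0.0317·8/12)
I = 5.1811 + 5.1402 = 10.3213
F = (S − I)·e^(rT) = (396.51 − 10.3213) · e^(0.0317·9/12)
= 386.1887 · e^0.023775 = 386.1887 × 1.024060 = €395.48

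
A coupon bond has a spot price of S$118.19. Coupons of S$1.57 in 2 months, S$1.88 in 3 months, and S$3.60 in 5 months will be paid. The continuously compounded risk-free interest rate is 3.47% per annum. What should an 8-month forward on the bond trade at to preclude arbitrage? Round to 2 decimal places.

S$113.82

PV(coupons) I = 1.57·e^(−0.0347·2/12) + 1.88·e^(−0.0347·3/12) + 3.60·e^(−0.0347·5/12)
I = 1.5609 + 1.8638 + 3.5483 = 6.9730
F = (S − I)·e^(rT) = (118.19 − 6.9730) · e^(0.0347·8/12)
= 111.2170 · e^0.023133 = 111.2170 × 1.023403 = S$113.82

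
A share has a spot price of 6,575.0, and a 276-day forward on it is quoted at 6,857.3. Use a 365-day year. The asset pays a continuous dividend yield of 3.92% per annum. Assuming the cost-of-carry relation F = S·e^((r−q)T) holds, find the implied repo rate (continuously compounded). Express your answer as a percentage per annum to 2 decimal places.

From F = S·e^((r−q)T): (r − q) = ln(F/S)/T
ln(6857.3/6575.0) = ln(1.042935) = 0.042039
(r − q) = 0.042039 / (276/365) = 0.055595
r = ln(F/S)/T + q = 0.055595 + 0.0392 = 0.094795
r = 9.48%

9.48%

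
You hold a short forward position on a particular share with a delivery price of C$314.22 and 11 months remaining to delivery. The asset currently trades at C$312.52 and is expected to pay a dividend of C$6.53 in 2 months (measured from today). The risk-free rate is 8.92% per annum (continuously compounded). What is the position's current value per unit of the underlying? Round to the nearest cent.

-C$16.54

PV(remaining dividends) I = 6.53·e^(−0.0892·2/12) = 6.4336
Current forward F = (S − I)·e^(rT) = (312.52 − 6.4336)·e^(0.0892·11/12) = 306.0864 × 1.085203 = 332.1659
Value (long) = (F − K)·e^(−rT) = (332.1659 − 314.22) × 0.921487 = 16.5369
Short position value = −(long value) = -C$16.54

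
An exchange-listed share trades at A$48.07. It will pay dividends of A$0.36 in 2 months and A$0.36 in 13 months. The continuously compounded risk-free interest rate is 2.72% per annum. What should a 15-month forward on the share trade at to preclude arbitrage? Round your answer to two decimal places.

PV(dividends) I = 0.36·e^(−0.0272·2/12) + 0.36·e^(−0.0272·13/12)
I = 0.3584 + 0.3495 = 0.7079
F = (S − I)·e^(rT) = (48.07 − 0.7079) · e^(0.0272·15/12)
= 47.3621 · e^0.034000 = 47.3621 × 1.034585 = A$49.00

A$49.00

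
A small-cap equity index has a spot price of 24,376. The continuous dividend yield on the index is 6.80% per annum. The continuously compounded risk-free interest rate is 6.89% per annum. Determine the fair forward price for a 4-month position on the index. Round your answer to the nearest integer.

24,383

F = S·e^((r − q)T) = 24376 · e^((0.0689 − 0.0680) × 4/12)
= 24376 · e^0.000300 = 24376 × 1.000300
F = 24,383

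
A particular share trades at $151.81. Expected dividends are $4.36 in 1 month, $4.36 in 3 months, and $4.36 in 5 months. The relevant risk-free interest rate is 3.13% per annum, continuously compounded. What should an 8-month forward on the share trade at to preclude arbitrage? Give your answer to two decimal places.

PV(dividends) I = 4.36·e^(−0.0313·1/12) + 4.36·e^(−0.0313·3/12) + 4.36·e^(−0.0313·5/12)
I = 4.3486 + 4.3260 + 4.3035 = 12.9781
F = (S − I)·e^(rT) = (151.81 − 12.9781) · e^(0.0313·8/12)
= 138.8319 · e^0.020867 = 138.8319 × 1.021086 = $141.76

$141.76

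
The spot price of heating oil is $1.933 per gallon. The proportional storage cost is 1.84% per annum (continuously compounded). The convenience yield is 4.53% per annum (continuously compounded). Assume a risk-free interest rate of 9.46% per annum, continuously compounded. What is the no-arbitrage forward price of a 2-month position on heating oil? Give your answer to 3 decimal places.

Net carry = r + u − y = 0.0946 + 0.0184 − 0.0453 = 0.0677
F = S·e^((r+u−y)T) = 1.933 · e^(0.0677 × 2/12) = 1.933 · e^0.011283
= 1.933 × 1.011347 = $1.955 per gallon

$1.955 per gallon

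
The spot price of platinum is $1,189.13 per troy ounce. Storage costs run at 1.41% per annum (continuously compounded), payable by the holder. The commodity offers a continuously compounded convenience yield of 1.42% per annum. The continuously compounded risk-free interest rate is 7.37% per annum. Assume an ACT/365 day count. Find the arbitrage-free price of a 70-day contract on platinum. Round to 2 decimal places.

$1,206.03 per troy ounce

Net carry = r + u − y = 0.0737 + 0.0141 − 0.0142 = 0.0736
F = S·e^((r+u−y)T) = 1189.13 · e^(0.0736 × 70/365) = 1189.13 · e^0.01411507
= 1189.13 × 1.01421516 = $1,206.03 per troy ounce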